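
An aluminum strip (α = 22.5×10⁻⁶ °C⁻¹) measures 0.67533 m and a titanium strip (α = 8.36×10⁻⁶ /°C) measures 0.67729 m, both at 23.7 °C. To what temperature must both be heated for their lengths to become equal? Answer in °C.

L₁(1 + α₁ΔT) = L₂(1 + α₂ΔT) ⇒ ΔT = (L₂ − L₁)/(α₁L₁ − α₂L₂)
L₂ − L₁ = 0.67729 − 0.67533 = 1.96×10⁻³ m
α₁L₁ − α₂L₂ = 22.5×10⁻⁶×0.67533 − 8.36×10⁻⁶×0.67729 = 9.5327806×10⁻⁶ m/K
ΔT = 1.96×10⁻³ / 9.5327806×10⁻⁶ = 205.606 K
T = 23.7 + 205.606 = 229.306 °C

T = 229.3 °C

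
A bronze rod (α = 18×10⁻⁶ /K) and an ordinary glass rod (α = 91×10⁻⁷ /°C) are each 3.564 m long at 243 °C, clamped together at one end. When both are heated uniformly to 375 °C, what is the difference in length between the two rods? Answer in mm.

ΔT = 132 K
bronze: ΔL = 18×10⁻⁶ × 3.564 m × 132 = 8.4681×10⁻³ m = 8.4681 mm
ordinary glass: ΔL = 91×10⁻⁷ × 3.564 m × 132 = 4.2811×10⁻³ m = 4.2811 mm
difference = 8.4681 − 4.2811 = 4.1870 mm

4.19 mm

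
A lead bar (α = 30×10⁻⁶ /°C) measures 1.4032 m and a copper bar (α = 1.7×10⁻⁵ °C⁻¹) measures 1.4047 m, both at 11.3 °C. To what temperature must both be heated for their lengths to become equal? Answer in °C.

L₁(1 + α₁ΔT) = L₂(1 + α₂ΔT) ⇒ ΔT = (L₂ − L₁)/(α₁L₁ − α₂L₂)
L₂ − L₁ = 1.4047 − 1.4032 = 1.50×10⁻³ m
α₁L₁ − α₂L₂ = 30×10⁻⁶×1.4032 − 1.7×10⁻⁵×1.4047 = 1.82161×10⁻⁵ m/K
ΔT = 1.50×10⁻³ / 1.82161×10⁻⁵ = 82.3447 K
T = 11.3 + 82.3447 = 93.6447 °C

T = 93.64 °C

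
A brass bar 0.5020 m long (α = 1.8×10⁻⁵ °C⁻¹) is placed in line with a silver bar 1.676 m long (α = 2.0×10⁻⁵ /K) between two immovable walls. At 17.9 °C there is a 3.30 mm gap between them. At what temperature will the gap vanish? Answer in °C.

T = 95.4 °C

α₁L₁ = 9.036×10⁻⁶ m/K, α₂L₂ = 3.352×10⁻⁵ m/K → total 4.2556×10⁻⁵ m/K
ΔT = g/(α₁L₁+α₂L₂) = 3.30×10⁻³ / 4.2556×10⁻⁵ = 77.545 K
T = 17.9 + 77.545 = 95.445 °C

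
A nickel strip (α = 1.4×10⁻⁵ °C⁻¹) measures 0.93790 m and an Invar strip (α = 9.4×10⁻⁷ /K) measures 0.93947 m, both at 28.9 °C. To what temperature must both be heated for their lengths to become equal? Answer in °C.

Equal length when α₁L₁ΔT − α₂L₂ΔT = L₂ − L₁ = 1.57×10⁻³ m
α₁L₁ = 1.31306×10⁻⁵, α₂L₂ = 8.831018×10⁻⁷ → Δ(αL) = 1.22474982×10⁻⁵ m/K
ΔT = 1.57×10⁻³ / 1.22474982×10⁻⁵ = 128.189 K, so T = 28.9 + 128.189 = 157.089 °C

T = 157.1 °C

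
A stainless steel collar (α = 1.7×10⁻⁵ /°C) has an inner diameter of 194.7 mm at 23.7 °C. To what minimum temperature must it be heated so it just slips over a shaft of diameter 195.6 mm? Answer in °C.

T = 296 °C

Required Δd = 195.6 − 194.7 = 0.9 mm
Δd = αd₀ΔT ⇒ ΔT = Δd/(αd₀) = 0.9 / (1.7×10⁻⁵ × 194.7) = 271.91 K
T_min = 23.7 + 271.91 = 295.61 °C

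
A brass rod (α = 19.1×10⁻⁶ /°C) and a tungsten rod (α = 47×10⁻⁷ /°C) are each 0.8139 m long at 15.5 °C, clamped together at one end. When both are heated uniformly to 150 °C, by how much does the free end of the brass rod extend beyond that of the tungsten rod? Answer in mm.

ΔT = 134.5 K
brass: ΔL = 19.1×10⁻⁶ × 0.8139 m × 134.5 = 2.0909×10⁻³ m = 2.0909 mm
tungsten: ΔL = 47×10⁻⁷ × 0.8139 m × 134.5 = 5.1451×10⁻⁴ m = 0.51451 mm
difference = 2.0909 − 0.51451 = 1.57639 mm

1.58 mm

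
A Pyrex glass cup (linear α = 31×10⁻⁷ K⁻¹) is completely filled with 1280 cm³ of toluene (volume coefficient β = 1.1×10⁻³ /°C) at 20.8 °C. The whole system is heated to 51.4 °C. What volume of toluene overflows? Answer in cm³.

The cup also expands: β_container ≈ 3α = 9.3×10⁻⁶ /K
Net overflow = V₀(β_liq − 3α_cont)ΔT
β − 3α = 1.10×10⁻³ − 9.3×10⁻⁶ = 1.0907×10⁻³ /K; ΔT = 30.6 K
ΔV = 1280 × 1.0907×10⁻³ × 30.6 = 42.7 cm³

42.7 cm³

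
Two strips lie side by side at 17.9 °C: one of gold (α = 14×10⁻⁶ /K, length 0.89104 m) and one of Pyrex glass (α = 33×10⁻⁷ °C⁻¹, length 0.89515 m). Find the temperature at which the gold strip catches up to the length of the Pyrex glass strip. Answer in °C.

T = 449.6 °C

L₁(1 + α₁ΔT) = L₂(1 + α₂ΔT) ⇒ ΔT = (L₂ − L₁)/(α₁L₁ − α₂L₂)
L₂ − L₁ = 0.89515 − 0.89104 = 4.11×10⁻³ m
α₁L₁ − α₂L₂ = 14×10⁻⁶×0.89104 − 33×10⁻⁷×0.89515 = 9.520565×10⁻⁶ m/K
ΔT = 4.11×10⁻³ / 9.520565×10⁻⁶ = 431.697 K
T = 17.9 + 431.697 = 449.597 °C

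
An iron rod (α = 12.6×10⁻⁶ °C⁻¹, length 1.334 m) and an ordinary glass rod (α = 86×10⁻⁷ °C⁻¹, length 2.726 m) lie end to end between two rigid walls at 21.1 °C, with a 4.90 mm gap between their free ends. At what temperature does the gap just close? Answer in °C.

α₁L₁ = 1.68084×10⁻⁵ m/K, α₂L₂ = 2.34436×10⁻⁵ m/K → total 4.0252×10⁻⁵ m/K
ΔT = g/(α₁L₁+α₂L₂) = 4.90×10⁻³ / 4.0252×10⁻⁵ = 121.73 K
T = 21.1 + 121.73 = 142.83 °C

T = 143 °C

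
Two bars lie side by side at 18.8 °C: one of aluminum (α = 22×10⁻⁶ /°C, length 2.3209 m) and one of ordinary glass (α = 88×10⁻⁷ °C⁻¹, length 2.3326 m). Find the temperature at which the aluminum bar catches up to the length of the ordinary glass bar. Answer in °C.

Equal length when α₁L₁ΔT − α₂L₂ΔT = L₂ − L₁ = 1.17×10⁻² m
α₁L₁ = 5.10598×10⁻⁵, α₂L₂ = 2.052688×10⁻⁵ → Δ(αL) = 3.053292×10⁻⁵ m/K
ΔT = 1.17×10⁻² / 3.053292×10⁻⁵ = 383.193 K, so T = 18.8 + 383.193 = 401.993 °C

T = 402.0 °C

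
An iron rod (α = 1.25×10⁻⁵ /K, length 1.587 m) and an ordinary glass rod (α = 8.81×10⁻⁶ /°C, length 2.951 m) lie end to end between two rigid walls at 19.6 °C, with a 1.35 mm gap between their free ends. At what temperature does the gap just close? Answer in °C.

T = 49.1 °C

Gap closes when ΔL₁ + ΔL₂ = 1.35 mm = 1.35×10⁻³ m
(α₁L₁ + α₂L₂)ΔT = g
α₁L₁ + α₂L₂ = 1.25×10⁻⁵×1.587 + 8.81×10⁻⁶×2.951 = 4.583581×10⁻⁵ m/K
ΔT = 1.35×10⁻³ / 4.583581×10⁻⁵ = 29.453 K
T = 19.6 + 29.453 = 49.053 °C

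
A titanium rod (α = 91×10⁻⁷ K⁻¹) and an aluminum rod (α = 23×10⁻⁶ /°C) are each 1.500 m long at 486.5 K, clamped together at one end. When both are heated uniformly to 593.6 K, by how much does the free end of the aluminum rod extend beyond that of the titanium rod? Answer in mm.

2.23 mm

ΔT = 107.1 K
titanium: ΔL = 91×10⁻⁷ × 1.500 m × 107.1 = 1.4619×10⁻³ m = 1.4619 mm
aluminum: ΔL = 23×10⁻⁶ × 1.500 m × 107.1 = 3.6950×10⁻³ m = 3.6950 mm
difference = 3.6950 − 1.4619 = 2.2331 mm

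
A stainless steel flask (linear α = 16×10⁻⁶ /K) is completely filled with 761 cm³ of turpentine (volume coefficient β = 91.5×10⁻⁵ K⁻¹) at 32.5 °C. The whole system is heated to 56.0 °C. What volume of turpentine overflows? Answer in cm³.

15.5 cm³

The flask also expands: β_container ≈ 3α = 4.8×10⁻⁵ /K
Net overflow = V₀(β_liq − 3α_cont)ΔT
β − 3α = 9.15×10⁻⁴ − 4.8×10⁻⁵ = 8.67×10⁻⁴ /K; ΔT = 23.5 K
ΔV = 761 × 8.67×10⁻⁴ × 23.5 = 15.5 cm³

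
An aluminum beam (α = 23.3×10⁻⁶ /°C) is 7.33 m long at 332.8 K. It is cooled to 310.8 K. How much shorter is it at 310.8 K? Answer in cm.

ΔL = 0.376 cm

|ΔT| = |310.8 − 332.8| = 22.0 K
ΔL = αL₀ΔT = (23.3×10⁻⁶)(7.33)(22.0) = 3.76×10⁻³ m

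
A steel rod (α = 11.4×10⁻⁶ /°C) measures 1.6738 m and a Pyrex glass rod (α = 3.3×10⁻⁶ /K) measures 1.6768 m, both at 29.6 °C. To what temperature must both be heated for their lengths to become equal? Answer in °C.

L₁(1 + α₁ΔT) = L₂(1 + α₂ΔT) ⇒ ΔT = (L₂ − L₁)/(α₁L₁ − α₂L₂)
L₂ − L₁ = 1.6768 − 1.6738 = 3.00×10⁻³ m
α₁L₁ − α₂L₂ = 11.4×10⁻⁶×1.6738 − 3.3×10⁻⁶×1.6768 = 1.354788×10⁻⁵ m/K
ΔT = 3.00×10⁻³ / 1.354788×10⁻⁵ = 221.437 K
T = 29.6 + 221.437 = 251.037 °C

T = 251.0 °C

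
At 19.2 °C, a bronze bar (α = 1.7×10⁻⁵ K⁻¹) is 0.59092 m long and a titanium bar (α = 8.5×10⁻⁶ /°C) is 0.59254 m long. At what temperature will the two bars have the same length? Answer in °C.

T = 342.6 °C

Equal length when α₁L₁ΔT − α₂L₂ΔT = L₂ − L₁ = 1.62×10⁻³ m
α₁L₁ = 1.004564×10⁻⁵, α₂L₂ = 5.03659×10⁻⁶ → Δ(αL) = 5.00905×10⁻⁶ m/K
ΔT = 1.62×10⁻³ / 5.00905×10⁻⁶ = 323.415 K, so T = 19.2 + 323.415 = 342.615 °C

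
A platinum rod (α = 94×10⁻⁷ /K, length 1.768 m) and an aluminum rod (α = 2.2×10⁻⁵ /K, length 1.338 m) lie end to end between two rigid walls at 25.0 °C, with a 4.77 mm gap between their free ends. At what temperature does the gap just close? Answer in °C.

T = 129 °C

α₁L₁ = 1.66192×10⁻⁵ m/K, α₂L₂ = 2.9436×10⁻⁵ m/K → total 4.60552×10⁻⁵ m/K
ΔT = g/(α₁L₁+α₂L₂) = 4.77×10⁻³ / 4.60552×10⁻⁵ = 103.57 K
T = 25.0 + 103.57 = 128.57 °C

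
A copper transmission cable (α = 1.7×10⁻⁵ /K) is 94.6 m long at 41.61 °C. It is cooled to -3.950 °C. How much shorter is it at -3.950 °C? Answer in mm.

|ΔT| = |-3.950 − 41.61| = 45.560 K
ΔL = αL₀ΔT = (1.7×10⁻⁵)(94.6)(45.560) = 7.33×10⁻² m

ΔL = 73.3 mm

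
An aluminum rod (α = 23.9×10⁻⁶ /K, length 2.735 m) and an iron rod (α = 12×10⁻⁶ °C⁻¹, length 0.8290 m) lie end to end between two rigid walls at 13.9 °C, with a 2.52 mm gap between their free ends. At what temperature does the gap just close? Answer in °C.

T = 47.4 °C

Gap closes when ΔL₁ + ΔL₂ = 2.52 mm = 2.52×10⁻³ m
(α₁L₁ + α₂L₂)ΔT = g
α₁L₁ + α₂L₂ = 23.9×10⁻⁶×2.735 + 12×10⁻⁶×0.8290 = 7.53145×10⁻⁵ m/K
ΔT = 2.52×10⁻³ / 7.53145×10⁻⁵ = 33.460 K
T = 13.9 + 33.460 = 47.360 °C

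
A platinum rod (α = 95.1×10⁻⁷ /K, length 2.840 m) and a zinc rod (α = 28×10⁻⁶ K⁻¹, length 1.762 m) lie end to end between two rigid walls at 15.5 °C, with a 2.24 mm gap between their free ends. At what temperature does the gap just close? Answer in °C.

α₁L₁ = 2.70084×10⁻⁵ m/K, α₂L₂ = 4.9336×10⁻⁵ m/K → total 7.63444×10⁻⁵ m/K
ΔT = g/(α₁L₁+α₂L₂) = 2.24×10⁻³ / 7.63444×10⁻⁵ = 29.341 K
T = 15.5 + 29.341 = 44.841 °C

T = 44.8 °C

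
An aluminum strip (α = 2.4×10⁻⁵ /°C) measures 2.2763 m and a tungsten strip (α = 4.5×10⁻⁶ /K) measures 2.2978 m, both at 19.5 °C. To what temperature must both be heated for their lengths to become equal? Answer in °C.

Equal length when α₁L₁ΔT − α₂L₂ΔT = L₂ − L₁ = 2.15×10⁻² m
α₁L₁ = 5.46312×10⁻⁵, α₂L₂ = 1.03401×10⁻⁵ → Δ(αL) = 4.42911×10⁻⁵ m/K
ΔT = 2.15×10⁻² / 4.42911×10⁻⁵ = 485.425 K, so T = 19.5 + 485.425 = 504.925 °C

T = 504.9 °C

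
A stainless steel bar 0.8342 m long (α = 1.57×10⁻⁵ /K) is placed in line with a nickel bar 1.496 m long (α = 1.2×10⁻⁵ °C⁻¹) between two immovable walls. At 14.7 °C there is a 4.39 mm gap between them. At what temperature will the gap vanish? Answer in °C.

T = 156 °C

α₁L₁ = 1.309694×10⁻⁵ m/K, α₂L₂ = 1.7952×10⁻⁵ m/K → total 3.104894×10⁻⁵ m/K
ΔT = g/(α₁L₁+α₂L₂) = 4.39×10⁻³ / 3.104894×10⁻⁵ = 141.39 K
T = 14.7 + 141.39 = 156.09 °C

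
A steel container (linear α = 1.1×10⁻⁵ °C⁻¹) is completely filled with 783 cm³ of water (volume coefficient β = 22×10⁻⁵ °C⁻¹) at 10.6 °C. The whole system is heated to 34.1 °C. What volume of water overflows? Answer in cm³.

3.44 cm³

The container also expands: β_container ≈ 3α = 3.3×10⁻⁵ /K
Net overflow = V₀(β_liq − 3α_cont)ΔT
β − 3α = 2.20×10⁻⁴ − 3.3×10⁻⁵ = 1.87×10⁻⁴ /K; ΔT = 23.5 K
ΔV = 783 × 1.87×10⁻⁴ × 23.5 = 3.44 cm³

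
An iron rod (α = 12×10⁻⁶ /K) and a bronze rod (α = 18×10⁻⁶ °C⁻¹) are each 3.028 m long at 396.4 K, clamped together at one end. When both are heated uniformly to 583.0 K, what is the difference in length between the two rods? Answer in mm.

3.39 mm

ΔT = 186.6 K
iron: ΔL = 12×10⁻⁶ × 3.028 m × 186.6 = 6.7803×10⁻³ m = 6.7803 mm
bronze: ΔL = 18×10⁻⁶ × 3.028 m × 186.6 = 1.0170×10⁻² m = 10.170 mm
difference = 10.170 − 6.7803 = 3.3897 mm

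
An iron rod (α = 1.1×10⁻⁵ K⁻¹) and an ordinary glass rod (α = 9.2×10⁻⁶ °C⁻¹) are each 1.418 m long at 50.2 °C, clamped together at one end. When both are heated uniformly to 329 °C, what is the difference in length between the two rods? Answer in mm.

0.712 mm

ΔT = 278.8 K
iron: ΔL = 1.1×10⁻⁵ × 1.418 m × 278.8 = 4.3487×10⁻³ m = 4.3487 mm
ordinary glass: ΔL = 9.2×10⁻⁶ × 1.418 m × 278.8 = 3.6371×10⁻³ m = 3.6371 mm
difference = 4.3487 − 3.6371 = 0.7116 mm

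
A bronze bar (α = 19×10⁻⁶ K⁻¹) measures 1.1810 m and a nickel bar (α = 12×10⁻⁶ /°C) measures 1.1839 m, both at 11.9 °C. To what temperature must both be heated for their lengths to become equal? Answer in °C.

Equal length when α₁L₁ΔT − α₂L₂ΔT = L₂ − L₁ = 2.90×10⁻³ m
α₁L₁ = 2.2439×10⁻⁵, α₂L₂ = 1.42068×10⁻⁵ → Δ(αL) = 8.2322×10⁻⁶ m/K
ΔT = 2.90×10⁻³ / 8.2322×10⁻⁶ = 352.275 K, so T = 11.9 + 352.275 = 364.175 °C

T = 364.2 °C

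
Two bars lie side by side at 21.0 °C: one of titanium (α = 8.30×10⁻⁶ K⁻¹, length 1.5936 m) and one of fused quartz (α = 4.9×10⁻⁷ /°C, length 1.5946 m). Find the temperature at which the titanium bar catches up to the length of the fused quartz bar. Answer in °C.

T = 101.4 °C

Equal length when α₁L₁ΔT − α₂L₂ΔT = L₂ − L₁ = 1.00×10⁻³ m
α₁L₁ = 1.322688×10⁻⁵, α₂L₂ = 7.81354×10⁻⁷ → Δ(αL) = 1.2445526×10⁻⁵ m/K
ΔT = 1.00×10⁻³ / 1.2445526×10⁻⁵ = 80.350 K, so T = 21.0 + 80.350 = 101.350 °C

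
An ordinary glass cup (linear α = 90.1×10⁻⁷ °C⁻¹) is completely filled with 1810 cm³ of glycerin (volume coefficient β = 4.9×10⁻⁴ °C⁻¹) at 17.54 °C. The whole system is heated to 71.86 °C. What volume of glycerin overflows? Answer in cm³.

The cup also expands: β_container ≈ 3α = 2.703×10⁻⁵ /K
Net overflow = V₀(β_liq − 3α_cont)ΔT
β − 3α = 4.90×10⁻⁴ − 2.703×10⁻⁵ = 4.6297×10⁻⁴ /K; ΔT = 54.32 K
ΔV = 1810 × 4.6297×10⁻⁴ × 54.32 = 45.5 cm³

45.5 cm³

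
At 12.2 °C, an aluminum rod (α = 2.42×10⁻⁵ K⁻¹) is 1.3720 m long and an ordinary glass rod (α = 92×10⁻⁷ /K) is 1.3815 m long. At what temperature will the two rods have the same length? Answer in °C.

L₁(1 + α₁ΔT) = L₂(1 + α₂ΔT) ⇒ ΔT = (L₂ − L₁)/(α₁L₁ − α₂L₂)
L₂ − L₁ = 1.3815 − 1.3720 = 9.50×10⁻³ m
α₁L₁ − α₂L₂ = 2.42×10⁻⁵×1.3720 − 92×10⁻⁷×1.3815 = 2.04926×10⁻⁵ m/K
ΔT = 9.50×10⁻³ / 2.04926×10⁻⁵ = 463.582 K
T = 12.2 + 463.582 = 475.782 °C

T = 475.8 °C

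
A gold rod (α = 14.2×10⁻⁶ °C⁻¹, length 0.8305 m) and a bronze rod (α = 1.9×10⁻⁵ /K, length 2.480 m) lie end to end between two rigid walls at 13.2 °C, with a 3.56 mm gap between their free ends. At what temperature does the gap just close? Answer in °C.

T = 73.6 °C

Gap closes when ΔL₁ + ΔL₂ = 3.56 mm = 3.56×10⁻³ m
(α₁L₁ + α₂L₂)ΔT = g
α₁L₁ + α₂L₂ = 14.2×10⁻⁶×0.8305 + 1.9×10⁻⁵×2.480 = 5.89131×10⁻⁵ m/K
ΔT = 3.56×10⁻³ / 5.89131×10⁻⁵ = 60.428 K
T = 13.2 + 60.428 = 73.628 °C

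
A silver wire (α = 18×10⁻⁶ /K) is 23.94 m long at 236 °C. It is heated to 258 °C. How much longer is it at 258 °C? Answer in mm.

|ΔT| = |258 − 236| = 22 K
ΔL = αL₀ΔT = (18×10⁻⁶)(23.94)(22) = 9.48×10⁻³ m

ΔL = 9.48 mm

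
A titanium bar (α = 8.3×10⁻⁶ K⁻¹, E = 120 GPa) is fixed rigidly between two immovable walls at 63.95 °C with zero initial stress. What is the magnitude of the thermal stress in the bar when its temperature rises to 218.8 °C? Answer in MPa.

Fully constrained: the free strain ε = αΔT is blocked, so σ = Eε = EαΔT.
|ΔT| = 154.85 K
σ = 120×10⁹ × 8.3×10⁻⁶ × 154.85 = 1.54×10⁸ Pa

σ = 154 MPa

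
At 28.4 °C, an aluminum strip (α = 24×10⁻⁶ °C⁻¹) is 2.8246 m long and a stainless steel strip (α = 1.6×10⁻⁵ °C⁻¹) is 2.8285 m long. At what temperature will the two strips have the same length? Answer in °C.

L₁(1 + α₁ΔT) = L₂(1 + α₂ΔT) ⇒ ΔT = (L₂ − L₁)/(α₁L₁ − α₂L₂)
L₂ − L₁ = 2.8285 − 2.8246 = 3.90×10⁻³ m
α₁L₁ − α₂L₂ = 24×10⁻⁶×2.8246 − 1.6×10⁻⁵×2.8285 = 2.25344×10⁻⁵ m/K
ΔT = 3.90×10⁻³ / 2.25344×10⁻⁵ = 173.069 K
T = 28.4 + 173.069 = 201.469 °C

T = 201.5 °C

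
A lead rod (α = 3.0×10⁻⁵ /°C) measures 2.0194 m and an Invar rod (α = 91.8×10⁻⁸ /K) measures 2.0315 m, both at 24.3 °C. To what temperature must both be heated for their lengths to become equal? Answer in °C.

Equal length when α₁L₁ΔT − α₂L₂ΔT = L₂ − L₁ = 1.21×10⁻² m
α₁L₁ = 6.0582×10⁻⁵, α₂L₂ = 1.864917×10⁻⁶ → Δ(αL) = 5.8717083×10⁻⁵ m/K
ΔT = 1.21×10⁻² / 5.8717083×10⁻⁵ = 206.073 K, so T = 24.3 + 206.073 = 230.373 °C

T = 230.4 °C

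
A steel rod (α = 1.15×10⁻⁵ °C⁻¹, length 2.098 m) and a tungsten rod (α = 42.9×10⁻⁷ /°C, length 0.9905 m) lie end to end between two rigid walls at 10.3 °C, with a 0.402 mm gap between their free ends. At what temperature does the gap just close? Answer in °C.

T = 24.5 °C

Gap closes when ΔL₁ + ΔL₂ = 0.402 mm = 4.02×10⁻⁴ m
(α₁L₁ + α₂L₂)ΔT = g
α₁L₁ + α₂L₂ = 1.15×10⁻⁵×2.098 + 42.9×10⁻⁷×0.9905 = 2.8376245×10⁻⁵ m/K
ΔT = 4.02×10⁻⁴ / 2.8376245×10⁻⁵ = 14.167 K
T = 10.3 + 14.167 = 24.467 °C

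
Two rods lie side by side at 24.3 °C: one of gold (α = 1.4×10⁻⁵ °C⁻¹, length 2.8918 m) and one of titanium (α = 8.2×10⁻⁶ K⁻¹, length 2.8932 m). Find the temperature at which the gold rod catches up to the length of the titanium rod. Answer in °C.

T = 107.8 °C

L₁(1 + α₁ΔT) = L₂(1 + α₂ΔT) ⇒ ΔT = (L₂ − L₁)/(α₁L₁ − α₂L₂)
L₂ − L₁ = 2.8932 − 2.8918 = 1.40×10⁻³ m
α₁L₁ − α₂L₂ = 1.4×10⁻⁵×2.8918 − 8.2×10⁻⁶×2.8932 = 1.676096×10⁻⁵ m/K
ΔT = 1.40×10⁻³ / 1.676096×10⁻⁵ = 83.527 K
T = 24.3 + 83.527 = 107.827 °C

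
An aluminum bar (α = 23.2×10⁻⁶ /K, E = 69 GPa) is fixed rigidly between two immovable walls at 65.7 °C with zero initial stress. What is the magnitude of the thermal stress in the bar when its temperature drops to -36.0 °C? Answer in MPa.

Fully constrained: the free strain ε = αΔT is blocked, so σ = Eε = EαΔT.
|ΔT| = 101.7 K
σ = 69.0×10⁹ × 23.2×10⁻⁶ × 101.7 = 1.63×10⁸ Pa

σ = 163 MPa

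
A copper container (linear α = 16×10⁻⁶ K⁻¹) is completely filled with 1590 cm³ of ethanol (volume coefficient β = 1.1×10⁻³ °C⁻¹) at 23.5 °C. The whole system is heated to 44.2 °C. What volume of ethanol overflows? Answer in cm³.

The container also expands: β_container ≈ 3α = 4.8×10⁻⁵ /K
Net overflow = V₀(β_liq − 3α_cont)ΔT
β − 3α = 1.10×10⁻³ − 4.8×10⁻⁵ = 1.052×10⁻³ /K; ΔT = 20.7 K
ΔV = 1590 × 1.052×10⁻³ × 20.7 = 34.6 cm³

34.6 cm³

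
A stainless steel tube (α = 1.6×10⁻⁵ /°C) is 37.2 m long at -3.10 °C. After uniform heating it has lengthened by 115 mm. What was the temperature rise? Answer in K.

ΔL = αL₀ΔT ⇒ ΔT = ΔL / (αL₀)
ΔT = 115×10⁻³ m / (1.6×10⁻⁵ × 37.2 m) = 193.21 K

ΔT = 193 K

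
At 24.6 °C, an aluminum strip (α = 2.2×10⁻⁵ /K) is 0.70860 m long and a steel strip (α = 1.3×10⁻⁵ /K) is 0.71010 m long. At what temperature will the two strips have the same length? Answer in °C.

L₁(1 + α₁ΔT) = L₂(1 + α₂ΔT) ⇒ ΔT = (L₂ − L₁)/(α₁L₁ − α₂L₂)
L₂ − L₁ = 0.71010 − 0.70860 = 1.50×10⁻³ m
α₁L₁ − α₂L₂ = 2.2×10⁻⁵×0.70860 − 1.3×10⁻⁵×0.71010 = 6.3579×10⁻⁶ m/K
ΔT = 1.50×10⁻³ / 6.3579×10⁻⁶ = 235.927 K
T = 24.6 + 235.927 = 260.527 °C

T = 260.5 °C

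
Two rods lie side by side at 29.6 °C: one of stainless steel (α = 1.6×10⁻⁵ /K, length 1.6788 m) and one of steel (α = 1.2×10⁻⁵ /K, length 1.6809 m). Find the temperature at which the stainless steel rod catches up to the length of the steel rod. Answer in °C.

L₁(1 + α₁ΔT) = L₂(1 + α₂ΔT) ⇒ ΔT = (L₂ − L₁)/(α₁L₁ − α₂L₂)
L₂ − L₁ = 1.6809 − 1.6788 = 2.10×10⁻³ m
α₁L₁ − α₂L₂ = 1.6×10⁻⁵×1.6788 − 1.2×10⁻⁵×1.6809 = 6.69×10⁻⁶ m/K
ΔT = 2.10×10⁻³ / 6.69×10⁻⁶ = 313.901 K
T = 29.6 + 313.901 = 343.501 °C

T = 343.5 °C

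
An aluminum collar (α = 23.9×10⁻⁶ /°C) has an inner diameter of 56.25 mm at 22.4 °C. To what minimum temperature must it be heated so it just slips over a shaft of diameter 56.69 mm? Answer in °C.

T = 350 °C

Required Δd = 56.69 − 56.25 = 0.44 mm
Δd = αd₀ΔT ⇒ ΔT = Δd/(αd₀) = 0.44 / (23.9×10⁻⁶ × 56.25) = 327.29 K
T_min = 22.4 + 327.29 = 349.69 °C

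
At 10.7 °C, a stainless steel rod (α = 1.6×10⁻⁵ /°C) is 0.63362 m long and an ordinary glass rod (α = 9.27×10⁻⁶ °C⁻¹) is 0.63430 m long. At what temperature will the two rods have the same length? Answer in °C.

T = 170.4 °C

Equal length when α₁L₁ΔT − α₂L₂ΔT = L₂ − L₁ = 6.80×10⁻⁴ m
α₁L₁ = 1.013792×10⁻⁵, α₂L₂ = 5.879961×10⁻⁶ → Δ(αL) = 4.257959×10⁻⁶ m/K
ΔT = 6.80×10⁻⁴ / 4.257959×10⁻⁶ = 159.701 K, so T = 10.7 + 159.701 = 170.401 °C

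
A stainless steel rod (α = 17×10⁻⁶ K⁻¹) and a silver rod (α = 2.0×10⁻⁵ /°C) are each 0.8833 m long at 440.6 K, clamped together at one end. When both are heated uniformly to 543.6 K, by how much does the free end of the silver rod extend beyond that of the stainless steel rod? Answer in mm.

0.273 mm

ΔT = 103.0 K
stainless steel: ΔL = 17×10⁻⁶ × 0.8833 m × 103.0 = 1.5467×10⁻³ m = 1.5467 mm
silver: ΔL = 2.0×10⁻⁵ × 0.8833 m × 103.0 = 1.8196×10⁻³ m = 1.8196 mm
difference = 1.8196 − 1.5467 = 0.2729 mm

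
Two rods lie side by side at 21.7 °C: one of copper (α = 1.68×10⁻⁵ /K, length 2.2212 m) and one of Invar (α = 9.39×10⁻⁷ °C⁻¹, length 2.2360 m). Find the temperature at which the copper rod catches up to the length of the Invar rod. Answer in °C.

Equal length when α₁L₁ΔT − α₂L₂ΔT = L₂ − L₁ = 1.48×10⁻² m
α₁L₁ = 3.731616×10⁻⁵, α₂L₂ = 2.099604×10⁻⁶ → Δ(αL) = 3.5216556×10⁻⁵ m/K
ΔT = 1.48×10⁻² / 3.5216556×10⁻⁵ = 420.257 K, so T = 21.7 + 420.257 = 441.957 °C

T = 442.0 °C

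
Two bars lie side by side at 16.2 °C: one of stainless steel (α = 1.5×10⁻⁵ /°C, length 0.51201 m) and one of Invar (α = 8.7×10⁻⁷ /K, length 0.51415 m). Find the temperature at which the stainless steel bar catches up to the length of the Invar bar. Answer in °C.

T = 312.1 °C

L₁(1 + α₁ΔT) = L₂(1 + α₂ΔT) ⇒ ΔT = (L₂ − L₁)/(α₁L₁ − α₂L₂)
L₂ − L₁ = 0.51415 − 0.51201 = 2.14×10⁻³ m
α₁L₁ − α₂L₂ = 1.5×10⁻⁵×0.51201 − 8.7×10⁻⁷×0.51415 = 7.2328395×10⁻⁶ m/K
ΔT = 2.14×10⁻³ / 7.2328395×10⁻⁶ = 295.873 K
T = 16.2 + 295.873 = 312.073 °C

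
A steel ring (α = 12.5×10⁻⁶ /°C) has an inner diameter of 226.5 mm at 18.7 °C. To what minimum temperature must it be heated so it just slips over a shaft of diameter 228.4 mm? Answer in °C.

T = 690 °C

Required Δd = 228.4 − 226.5 = 1.9 mm
Δd = αd₀ΔT ⇒ ΔT = Δd/(αd₀) = 1.9 / (12.5×10⁻⁶ × 226.5) = 671.08 K
T_min = 18.7 + 671.08 = 689.78 °C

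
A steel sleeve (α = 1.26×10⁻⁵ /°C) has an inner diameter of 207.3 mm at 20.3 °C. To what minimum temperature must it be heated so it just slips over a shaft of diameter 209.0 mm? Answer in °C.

T = 671 °C

Required Δd = 209.0 − 207.3 = 1.7 mm
Δd = αd₀ΔT ⇒ ΔT = Δd/(αd₀) = 1.7 / (1.26×10⁻⁵ × 207.3) = 650.85 K
T_min = 20.3 + 650.85 = 671.15 °C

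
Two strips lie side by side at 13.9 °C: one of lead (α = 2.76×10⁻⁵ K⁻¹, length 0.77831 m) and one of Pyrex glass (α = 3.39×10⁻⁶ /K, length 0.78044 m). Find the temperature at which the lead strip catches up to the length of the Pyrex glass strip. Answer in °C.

L₁(1 + α₁ΔT) = L₂(1 + α₂ΔT) ⇒ ΔT = (L₂ − L₁)/(α₁L₁ − α₂L₂)
L₂ − L₁ = 0.78044 − 0.77831 = 2.13×10⁻³ m
α₁L₁ − α₂L₂ = 2.76×10⁻⁵×0.77831 − 3.39×10⁻⁶×0.78044 = 1.88356644×10⁻⁵ m/K
ΔT = 2.13×10⁻³ / 1.88356644×10⁻⁵ = 113.083 K
T = 13.9 + 113.083 = 126.983 °C

T = 127.0 °C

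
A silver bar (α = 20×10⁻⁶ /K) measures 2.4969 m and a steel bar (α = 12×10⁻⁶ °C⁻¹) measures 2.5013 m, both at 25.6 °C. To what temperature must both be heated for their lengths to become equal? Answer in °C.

Equal length when α₁L₁ΔT − α₂L₂ΔT = L₂ − L₁ = 4.40×10⁻³ m
α₁L₁ = 4.9938×10⁻⁵, α₂L₂ = 3.00156×10⁻⁵ → Δ(αL) = 1.99224×10⁻⁵ m/K
ΔT = 4.40×10⁻³ / 1.99224×10⁻⁵ = 220.857 K, so T = 25.6 + 220.857 = 246.457 °C

T = 246.5 °C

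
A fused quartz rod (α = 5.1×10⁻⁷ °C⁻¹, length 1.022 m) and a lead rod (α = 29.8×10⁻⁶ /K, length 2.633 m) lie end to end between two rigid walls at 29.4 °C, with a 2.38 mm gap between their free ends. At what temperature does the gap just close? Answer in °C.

T = 59.5 °C

Gap closes when ΔL₁ + ΔL₂ = 2.38 mm = 2.38×10⁻³ m
(α₁L₁ + α₂L₂)ΔT = g
α₁L₁ + α₂L₂ = 5.1×10⁻⁷×1.022 + 29.8×10⁻⁶×2.633 = 7.898462×10⁻⁵ m/K
ΔT = 2.38×10⁻³ / 7.898462×10⁻⁵ = 30.132 K
T = 29.4 + 30.132 = 59.532 °C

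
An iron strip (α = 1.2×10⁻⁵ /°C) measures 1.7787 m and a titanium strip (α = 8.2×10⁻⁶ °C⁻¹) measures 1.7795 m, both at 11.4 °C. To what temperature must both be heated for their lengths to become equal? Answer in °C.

T = 129.9 °C

Equal length when α₁L₁ΔT − α₂L₂ΔT = L₂ − L₁ = 8.00×10⁻⁴ m
α₁L₁ = 2.13444×10⁻⁵, α₂L₂ = 1.45919×10⁻⁵ → Δ(αL) = 6.7525×10⁻⁶ m/K
ΔT = 8.00×10⁻⁴ / 6.7525×10⁻⁶ = 118.475 K, so T = 11.4 + 118.475 = 129.875 °C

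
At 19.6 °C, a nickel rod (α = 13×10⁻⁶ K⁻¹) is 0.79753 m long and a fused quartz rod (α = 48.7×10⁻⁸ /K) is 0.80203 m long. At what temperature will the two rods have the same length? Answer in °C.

T = 470.6 °C

Equal length when α₁L₁ΔT − α₂L₂ΔT = L₂ − L₁ = 4.50×10⁻³ m
α₁L₁ = 1.036789×10⁻⁵, α₂L₂ = 3.9058861×10⁻⁷ → Δ(αL) = 9.97730139×10⁻⁶ m/K
ΔT = 4.50×10⁻³ / 9.97730139×10⁻⁶ = 451.024 K, so T = 19.6 + 451.024 = 470.624 °C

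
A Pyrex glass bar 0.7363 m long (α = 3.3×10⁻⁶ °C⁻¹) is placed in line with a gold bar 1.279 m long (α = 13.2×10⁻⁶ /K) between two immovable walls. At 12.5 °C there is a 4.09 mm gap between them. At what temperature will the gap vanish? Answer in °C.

α₁L₁ = 2.42979×10⁻⁶ m/K, α₂L₂ = 1.68828×10⁻⁵ m/K → total 1.931259×10⁻⁵ m/K
ΔT = g/(α₁L₁+α₂L₂) = 4.09×10⁻³ / 1.931259×10⁻⁵ = 211.78 K
T = 12.5 + 211.78 = 224.28 °C

T = 224 °C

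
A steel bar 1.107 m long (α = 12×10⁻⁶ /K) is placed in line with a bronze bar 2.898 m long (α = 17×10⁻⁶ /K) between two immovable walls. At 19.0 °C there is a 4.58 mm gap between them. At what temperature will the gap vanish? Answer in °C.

T = 92.2 °C

Gap closes when ΔL₁ + ΔL₂ = 4.58 mm = 4.58×10⁻³ m
(α₁L₁ + α₂L₂)ΔT = g
α₁L₁ + α₂L₂ = 12×10⁻⁶×1.107 + 17×10⁻⁶×2.898 = 6.255×10⁻⁵ m/K
ΔT = 4.58×10⁻³ / 6.255×10⁻⁵ = 73.221 K
T = 19.0 + 73.221 = 92.221 °C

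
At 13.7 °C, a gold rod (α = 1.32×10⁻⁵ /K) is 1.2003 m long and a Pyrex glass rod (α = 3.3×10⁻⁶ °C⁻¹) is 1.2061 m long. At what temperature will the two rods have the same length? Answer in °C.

T = 502.6 °C

L₁(1 + α₁ΔT) = L₂(1 + α₂ΔT) ⇒ ΔT = (L₂ − L₁)/(α₁L₁ − α₂L₂)
L₂ − L₁ = 1.2061 − 1.2003 = 5.80×10⁻³ m
α₁L₁ − α₂L₂ = 1.32×10⁻⁵×1.2003 − 3.3×10⁻⁶×1.2061 = 1.186383×10⁻⁵ m/K
ΔT = 5.80×10⁻³ / 1.186383×10⁻⁵ = 488.881 K
T = 13.7 + 488.881 = 502.581 °C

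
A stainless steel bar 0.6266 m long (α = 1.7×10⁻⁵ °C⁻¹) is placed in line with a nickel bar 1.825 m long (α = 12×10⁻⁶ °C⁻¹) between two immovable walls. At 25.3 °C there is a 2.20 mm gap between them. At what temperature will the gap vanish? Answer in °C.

T = 92.9 °C

Gap closes when ΔL₁ + ΔL₂ = 2.20 mm = 2.20×10⁻³ m
(α₁L₁ + α₂L₂)ΔT = g
α₁L₁ + α₂L₂ = 1.7×10⁻⁵×0.6266 + 12×10⁻⁶×1.825 = 3.25522×10⁻⁵ m/K
ΔT = 2.20×10⁻³ / 3.25522×10⁻⁵ = 67.584 K
T = 25.3 + 67.584 = 92.884 °C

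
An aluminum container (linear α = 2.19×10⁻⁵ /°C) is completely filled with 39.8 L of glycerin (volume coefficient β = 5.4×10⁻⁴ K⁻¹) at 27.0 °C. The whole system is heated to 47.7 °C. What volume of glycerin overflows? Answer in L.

0.391 L

The container also expands: β_container ≈ 3α = 6.57×10⁻⁵ /K
Net overflow = V₀(β_liq − 3α_cont)ΔT
β − 3α = 5.40×10⁻⁴ − 6.57×10⁻⁵ = 4.743×10⁻⁴ /K; ΔT = 20.7 K
ΔV = 39.8 × 4.743×10⁻⁴ × 20.7 = 0.391 L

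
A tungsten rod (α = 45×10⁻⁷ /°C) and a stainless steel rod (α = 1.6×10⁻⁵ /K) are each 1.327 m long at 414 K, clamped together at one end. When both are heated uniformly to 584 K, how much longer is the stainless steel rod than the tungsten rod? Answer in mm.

2.59 mm

ΔT = 170 K
tungsten: ΔL = 45×10⁻⁷ × 1.327 m × 170 = 1.0152×10⁻³ m = 1.0152 mm
stainless steel: ΔL = 1.6×10⁻⁵ × 1.327 m × 170 = 3.6094×10⁻³ m = 3.6094 mm
difference = 3.6094 − 1.0152 = 2.5942 mm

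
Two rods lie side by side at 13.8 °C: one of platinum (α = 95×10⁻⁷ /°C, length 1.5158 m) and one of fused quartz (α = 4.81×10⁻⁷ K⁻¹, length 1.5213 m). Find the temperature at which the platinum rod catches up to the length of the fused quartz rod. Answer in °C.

Equal length when α₁L₁ΔT − α₂L₂ΔT = L₂ − L₁ = 5.50×10⁻³ m
α₁L₁ = 1.44001×10⁻⁵, α₂L₂ = 7.317453×10⁻⁷ → Δ(αL) = 1.36683547×10⁻⁵ m/K
ΔT = 5.50×10⁻³ / 1.36683547×10⁻⁵ = 402.389 K, so T = 13.8 + 402.389 = 416.189 °C

T = 416.2 °C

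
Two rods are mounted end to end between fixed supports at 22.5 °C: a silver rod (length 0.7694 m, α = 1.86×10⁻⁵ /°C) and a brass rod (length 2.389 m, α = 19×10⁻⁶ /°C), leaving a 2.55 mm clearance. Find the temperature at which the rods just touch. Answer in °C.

T = 65.2 °C

Gap closes when ΔL₁ + ΔL₂ = 2.55 mm = 2.55×10⁻³ m
(α₁L₁ + α₂L₂)ΔT = g
α₁L₁ + α₂L₂ = 1.86×10⁻⁵×0.7694 + 19×10⁻⁶×2.389 = 5.970184×10⁻⁵ m/K
ΔT = 2.55×10⁻³ / 5.970184×10⁻⁵ = 42.712 K
T = 22.5 + 42.712 = 65.212 °C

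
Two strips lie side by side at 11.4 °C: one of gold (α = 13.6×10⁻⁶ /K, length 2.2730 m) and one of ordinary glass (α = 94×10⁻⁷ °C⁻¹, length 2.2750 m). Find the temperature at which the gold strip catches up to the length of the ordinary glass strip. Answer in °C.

L₁(1 + α₁ΔT) = L₂(1 + α₂ΔT) ⇒ ΔT = (L₂ − L₁)/(α₁L₁ − α₂L₂)
L₂ − L₁ = 2.2750 − 2.2730 = 2.00×10⁻³ m
α₁L₁ − α₂L₂ = 13.6×10⁻⁶×2.2730 − 94×10⁻⁷×2.2750 = 9.5278×10⁻⁶ m/K
ΔT = 2.00×10⁻³ / 9.5278×10⁻⁶ = 209.912 K
T = 11.4 + 209.912 = 221.312 °C

T = 221.3 °C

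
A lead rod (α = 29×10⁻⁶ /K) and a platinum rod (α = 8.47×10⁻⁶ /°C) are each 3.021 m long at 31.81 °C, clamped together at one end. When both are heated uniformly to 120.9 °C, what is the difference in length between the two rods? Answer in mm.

ΔT = 89.09 K
lead: ΔL = 29×10⁻⁶ × 3.021 m × 89.09 = 7.8051×10⁻³ m = 7.8051 mm
platinum: ΔL = 8.47×10⁻⁶ × 3.021 m × 89.09 = 2.2796×10⁻³ m = 2.2796 mm
difference = 7.8051 − 2.2796 = 5.5255 mm

5.53 mm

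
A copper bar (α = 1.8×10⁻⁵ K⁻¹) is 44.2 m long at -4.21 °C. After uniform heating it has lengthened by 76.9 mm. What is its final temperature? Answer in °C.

T = 92.4 °C

ΔL = αL₀ΔT ⇒ ΔT = ΔL / (αL₀)
ΔT = 76.9×10⁻³ m / (1.8×10⁻⁵ × 44.2 m) = 96.657 K
T = -4.21 + 96.657 = 92.447 °C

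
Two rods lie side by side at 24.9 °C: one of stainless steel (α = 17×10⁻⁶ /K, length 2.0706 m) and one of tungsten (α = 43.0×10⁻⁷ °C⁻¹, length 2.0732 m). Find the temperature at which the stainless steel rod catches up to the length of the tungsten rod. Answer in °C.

Equal length when α₁L₁ΔT − α₂L₂ΔT = L₂ − L₁ = 2.60×10⁻³ m
α₁L₁ = 3.52002×10⁻⁵, α₂L₂ = 8.91476×10⁻⁶ → Δ(αL) = 2.628544×10⁻⁵ m/K
ΔT = 2.60×10⁻³ / 2.628544×10⁻⁵ = 98.914 K, so T = 24.9 + 98.914 = 123.814 °C

T = 123.8 °C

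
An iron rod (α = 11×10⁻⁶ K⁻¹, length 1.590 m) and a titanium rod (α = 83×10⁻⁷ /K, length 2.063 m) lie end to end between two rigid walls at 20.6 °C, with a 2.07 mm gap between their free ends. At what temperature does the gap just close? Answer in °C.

T = 80.4 °C

α₁L₁ = 1.749×10⁻⁵ m/K, α₂L₂ = 1.71229×10⁻⁵ m/K → total 3.46129×10⁻⁵ m/K
ΔT = g/(α₁L₁+α₂L₂) = 2.07×10⁻³ / 3.46129×10⁻⁵ = 59.804 K
T = 20.6 + 59.804 = 80.404 °C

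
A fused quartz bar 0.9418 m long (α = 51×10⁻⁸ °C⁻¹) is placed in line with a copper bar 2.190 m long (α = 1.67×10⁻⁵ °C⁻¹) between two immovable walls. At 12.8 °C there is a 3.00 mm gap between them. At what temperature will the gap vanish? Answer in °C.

T = 93.8 °C

α₁L₁ = 4.80318×10⁻⁷ m/K, α₂L₂ = 3.6573×10⁻⁵ m/K → total 3.7053318×10⁻⁵ m/K
ΔT = g/(α₁L₁+α₂L₂) = 3.00×10⁻³ / 3.7053318×10⁻⁵ = 80.964 K
T = 12.8 + 80.964 = 93.764 °C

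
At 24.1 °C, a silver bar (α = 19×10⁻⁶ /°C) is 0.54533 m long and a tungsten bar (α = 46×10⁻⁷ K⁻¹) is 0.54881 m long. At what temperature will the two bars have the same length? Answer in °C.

T = 468.2 °C

L₁(1 + α₁ΔT) = L₂(1 + α₂ΔT) ⇒ ΔT = (L₂ − L₁)/(α₁L₁ − α₂L₂)
L₂ − L₁ = 0.54881 − 0.54533 = 3.48×10⁻³ m
α₁L₁ − α₂L₂ = 19×10⁻⁶×0.54533 − 46×10⁻⁷×0.54881 = 7.836744×10⁻⁶ m/K
ΔT = 3.48×10⁻³ / 7.836744×10⁻⁶ = 444.062 K
T = 24.1 + 444.062 = 468.162 °C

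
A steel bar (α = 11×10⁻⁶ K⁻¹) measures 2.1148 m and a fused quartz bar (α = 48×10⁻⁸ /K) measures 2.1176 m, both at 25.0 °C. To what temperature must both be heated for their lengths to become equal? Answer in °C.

T = 150.9 °C

L₁(1 + α₁ΔT) = L₂(1 + α₂ΔT) ⇒ ΔT = (L₂ − L₁)/(α₁L₁ − α₂L₂)
L₂ − L₁ = 2.1176 − 2.1148 = 2.80×10⁻³ m
α₁L₁ − α₂L₂ = 11×10⁻⁶×2.1148 − 48×10⁻⁸×2.1176 = 2.2246352×10⁻⁵ m/K
ΔT = 2.80×10⁻³ / 2.2246352×10⁻⁵ = 125.863 K
T = 25.0 + 125.863 = 150.863 °C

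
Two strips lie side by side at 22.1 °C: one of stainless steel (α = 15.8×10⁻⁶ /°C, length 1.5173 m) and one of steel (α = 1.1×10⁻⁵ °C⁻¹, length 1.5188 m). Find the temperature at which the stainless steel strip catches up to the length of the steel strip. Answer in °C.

T = 228.5 °C

L₁(1 + α₁ΔT) = L₂(1 + α₂ΔT) ⇒ ΔT = (L₂ − L₁)/(α₁L₁ − α₂L₂)
L₂ − L₁ = 1.5188 − 1.5173 = 1.50×10⁻³ m
α₁L₁ − α₂L₂ = 15.8×10⁻⁶×1.5173 − 1.1×10⁻⁵×1.5188 = 7.26654×10⁻⁶ m/K
ΔT = 1.50×10⁻³ / 7.26654×10⁻⁶ = 206.426 K
T = 22.1 + 206.426 = 228.526 °C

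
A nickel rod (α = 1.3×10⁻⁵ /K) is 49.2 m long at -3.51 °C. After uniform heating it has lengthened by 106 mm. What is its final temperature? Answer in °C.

T = 162 °C

ΔL = αL₀ΔT ⇒ ΔT = ΔL / (αL₀)
ΔT = 106×10⁻³ m / (1.3×10⁻⁵ × 49.2 m) = 165.73 K
T = -3.51 + 165.73 = 162.22 °C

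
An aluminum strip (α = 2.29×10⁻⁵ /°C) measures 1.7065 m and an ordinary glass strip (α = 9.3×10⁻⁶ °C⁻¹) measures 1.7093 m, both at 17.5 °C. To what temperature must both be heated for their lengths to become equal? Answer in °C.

L₁(1 + α₁ΔT) = L₂(1 + α₂ΔT) ⇒ ΔT = (L₂ − L₁)/(α₁L₁ − α₂L₂)
L₂ − L₁ = 1.7093 − 1.7065 = 2.80×10⁻³ m
α₁L₁ − α₂L₂ = 2.29×10⁻⁵×1.7065 − 9.3×10⁻⁶×1.7093 = 2.318236×10⁻⁵ m/K
ΔT = 2.80×10⁻³ / 2.318236×10⁻⁵ = 120.781 K
T = 17.5 + 120.781 = 138.281 °C

T = 138.3 °C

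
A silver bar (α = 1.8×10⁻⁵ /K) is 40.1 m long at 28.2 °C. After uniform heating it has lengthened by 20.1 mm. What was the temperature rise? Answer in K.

ΔT = 27.8 K

ΔL = αL₀ΔT ⇒ ΔT = ΔL / (αL₀)
ΔT = 20.1×10⁻³ m / (1.8×10⁻⁵ × 40.1 m) = 27.847 K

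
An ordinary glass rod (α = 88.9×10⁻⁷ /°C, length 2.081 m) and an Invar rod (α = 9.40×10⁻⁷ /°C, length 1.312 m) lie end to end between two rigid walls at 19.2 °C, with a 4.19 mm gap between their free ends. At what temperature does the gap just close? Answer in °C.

Gap closes when ΔL₁ + ΔL₂ = 4.19 mm = 4.19×10⁻³ m
(α₁L₁ + α₂L₂)ΔT = g
α₁L₁ + α₂L₂ = 88.9×10⁻⁷×2.081 + 9.40×10⁻⁷×1.312 = 1.973337×10⁻⁵ m/K
ΔT = 4.19×10⁻³ / 1.973337×10⁻⁵ = 212.33 K
T = 19.2 + 212.33 = 231.53 °C

T = 232 °C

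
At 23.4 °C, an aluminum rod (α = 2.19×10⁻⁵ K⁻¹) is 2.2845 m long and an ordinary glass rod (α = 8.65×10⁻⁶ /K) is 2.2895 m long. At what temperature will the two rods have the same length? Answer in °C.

L₁(1 + α₁ΔT) = L₂(1 + α₂ΔT) ⇒ ΔT = (L₂ − L₁)/(α₁L₁ − α₂L₂)
L₂ − L₁ = 2.2895 − 2.2845 = 5.00×10⁻³ m
α₁L₁ − α₂L₂ = 2.19×10⁻⁵×2.2845 − 8.65×10⁻⁶×2.2895 = 3.0226375×10⁻⁵ m/K
ΔT = 5.00×10⁻³ / 3.0226375×10⁻⁵ = 165.418 K
T = 23.4 + 165.418 = 188.818 °C

T = 188.8 °C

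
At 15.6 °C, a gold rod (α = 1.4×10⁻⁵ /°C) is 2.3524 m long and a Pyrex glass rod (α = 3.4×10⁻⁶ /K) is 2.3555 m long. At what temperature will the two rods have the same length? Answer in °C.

L₁(1 + α₁ΔT) = L₂(1 + α₂ΔT) ⇒ ΔT = (L₂ − L₁)/(α₁L₁ − α₂L₂)
L₂ − L₁ = 2.3555 − 2.3524 = 3.10×10⁻³ m
α₁L₁ − α₂L₂ = 1.4×10⁻⁵×2.3524 − 3.4×10⁻⁶×2.3555 = 2.49249×10⁻⁵ m/K
ΔT = 3.10×10⁻³ / 2.49249×10⁻⁵ = 124.374 K
T = 15.6 + 124.374 = 139.974 °C

T = 140.0 °C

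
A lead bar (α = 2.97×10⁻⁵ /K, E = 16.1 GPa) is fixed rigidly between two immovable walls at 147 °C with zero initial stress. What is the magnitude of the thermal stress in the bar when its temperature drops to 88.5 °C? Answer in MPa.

σ = 28.0 MPa

Fully constrained: the free strain ε = αΔT is blocked, so σ = Eε = EαΔT.
|ΔT| = 58.5 K
σ = 16.1×10⁹ × 2.97×10⁻⁵ × 58.5 = 2.80×10⁷ Pa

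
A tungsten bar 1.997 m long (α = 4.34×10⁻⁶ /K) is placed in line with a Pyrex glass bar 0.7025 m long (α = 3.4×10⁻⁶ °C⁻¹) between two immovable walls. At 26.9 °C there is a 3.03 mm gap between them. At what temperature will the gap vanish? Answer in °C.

α₁L₁ = 8.66698×10⁻⁶ m/K, α₂L₂ = 2.3885×10⁻⁶ m/K → total 1.105548×10⁻⁵ m/K
ΔT = g/(α₁L₁+α₂L₂) = 3.03×10⁻³ / 1.105548×10⁻⁵ = 274.07 K
T = 26.9 + 274.07 = 300.97 °C

T = 301 °C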